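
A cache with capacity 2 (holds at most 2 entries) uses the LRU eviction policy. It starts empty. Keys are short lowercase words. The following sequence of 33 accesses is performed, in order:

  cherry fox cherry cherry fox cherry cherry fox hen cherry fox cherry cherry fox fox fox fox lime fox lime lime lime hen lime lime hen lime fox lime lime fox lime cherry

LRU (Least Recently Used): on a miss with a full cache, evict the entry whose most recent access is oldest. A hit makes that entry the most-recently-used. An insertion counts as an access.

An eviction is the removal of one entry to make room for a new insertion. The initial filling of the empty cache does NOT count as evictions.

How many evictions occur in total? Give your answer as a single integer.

Answer: 7

Derivation:
LRU simulation (capacity=2):
  1. access cherry: MISS. Cache (LRU->MRU): [cherry]
  2. access fox: MISS. Cache (LRU->MRU): [cherry fox]
  3. access cherry: HIT. Cache (LRU->MRU): [fox cherry]
  4. access cherry: HIT. Cache (LRU->MRU): [fox cherry]
  5. access fox: HIT. Cache (LRU->MRU): [cherry fox]
  6. access cherry: HIT. Cache (LRU->MRU): [fox cherry]
  7. access cherry: HIT. Cache (LRU->MRU): [fox cherry]
  8. access fox: HIT. Cache (LRU->MRU): [cherry fox]
  9. access hen: MISS, evict cherry. Cache (LRU->MRU): [fox hen]
  10. access cherry: MISS, evict fox. Cache (LRU->MRU): [hen cherry]
  11. access fox: MISS, evict hen. Cache (LRU->MRU): [cherry fox]
  12. access cherry: HIT. Cache (LRU->MRU): [fox cherry]
  13. access cherry: HIT. Cache (LRU->MRU): [fox cherry]
  14. access fox: HIT. Cache (LRU->MRU): [cherry fox]
  15. access fox: HIT. Cache (LRU->MRU): [cherry fox]
  16. access fox: HIT. Cache (LRU->MRU): [cherry fox]
  17. access fox: HIT. Cache (LRU->MRU): [cherry fox]
  18. access lime: MISS, evict cherry. Cache (LRU->MRU): [fox lime]
  19. access fox: HIT. Cache (LRU->MRU): [lime fox]
  20. access lime: HIT. Cache (LRU->MRU): [fox lime]
  21. access lime: HIT. Cache (LRU->MRU): [fox lime]
  22. access lime: HIT. Cache (LRU->MRU): [fox lime]
  23. access hen: MISS, evict fox. Cache (LRU->MRU): [lime hen]
  24. access lime: HIT. Cache (LRU->MRU): [hen lime]
  25. access lime: HIT. Cache (LRU->MRU): [hen lime]
  26. access hen: HIT. Cache (LRU->MRU): [lime hen]
  27. access lime: HIT. Cache (LRU->MRU): [hen lime]
  28. access fox: MISS, evict hen. Cache (LRU->MRU): [lime fox]
  29. access lime: HIT. Cache (LRU->MRU): [fox lime]
  30. access lime: HIT. Cache (LRU->MRU): [fox lime]
  31. access fox: HIT. Cache (LRU->MRU): [lime fox]
  32. access lime: HIT. Cache (LRU->MRU): [fox lime]
  33. access cherry: MISS, evict fox. Cache (LRU->MRU): [lime cherry]
Total: 24 hits, 9 misses, 7 evictions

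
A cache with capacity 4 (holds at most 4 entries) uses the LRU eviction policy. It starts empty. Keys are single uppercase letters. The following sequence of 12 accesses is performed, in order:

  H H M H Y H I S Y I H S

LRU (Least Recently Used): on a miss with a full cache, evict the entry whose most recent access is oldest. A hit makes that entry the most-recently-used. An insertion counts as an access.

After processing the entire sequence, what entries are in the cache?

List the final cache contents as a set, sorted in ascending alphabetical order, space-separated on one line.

LRU simulation (capacity=4):
  1. access H: MISS. Cache (LRU->MRU): [H]
  2. access H: HIT. Cache (LRU->MRU): [H]
  3. access M: MISS. Cache (LRU->MRU): [H M]
  4. access H: HIT. Cache (LRU->MRU): [M H]
  5. access Y: MISS. Cache (LRU->MRU): [M H Y]
  6. access H: HIT. Cache (LRU->MRU): [M Y H]
  7. access I: MISS. Cache (LRU->MRU): [M Y H I]
  8. access S: MISS, evict M. Cache (LRU->MRU): [Y H I S]
  9. access Y: HIT. Cache (LRU->MRU): [H I S Y]
  10. access I: HIT. Cache (LRU->MRU): [H S Y I]
  11. access H: HIT. Cache (LRU->MRU): [S Y I H]
  12. access S: HIT. Cache (LRU->MRU): [Y I H S]
Total: 7 hits, 5 misses, 1 evictions

Answer: H I S Y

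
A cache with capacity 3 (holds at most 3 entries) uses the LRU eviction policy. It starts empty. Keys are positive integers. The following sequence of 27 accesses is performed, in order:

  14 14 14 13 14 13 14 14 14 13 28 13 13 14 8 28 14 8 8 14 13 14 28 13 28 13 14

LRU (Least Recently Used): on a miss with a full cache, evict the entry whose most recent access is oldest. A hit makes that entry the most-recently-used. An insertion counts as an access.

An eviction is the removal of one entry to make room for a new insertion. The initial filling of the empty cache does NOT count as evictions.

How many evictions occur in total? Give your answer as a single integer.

Answer: 4

Derivation:
LRU simulation (capacity=3):
  1. access 14: MISS. Cache (LRU->MRU): [14]
  2. access 14: HIT. Cache (LRU->MRU): [14]
  3. access 14: HIT. Cache (LRU->MRU): [14]
  4. access 13: MISS. Cache (LRU->MRU): [14 13]
  5. access 14: HIT. Cache (LRU->MRU): [13 14]
  6. access 13: HIT. Cache (LRU->MRU): [14 13]
  7. access 14: HIT. Cache (LRU->MRU): [13 14]
  8. access 14: HIT. Cache (LRU->MRU): [13 14]
  9. access 14: HIT. Cache (LRU->MRU): [13 14]
  10. access 13: HIT. Cache (LRU->MRU): [14 13]
  11. access 28: MISS. Cache (LRU->MRU): [14 13 28]
  12. access 13: HIT. Cache (LRU->MRU): [14 28 13]
  13. access 13: HIT. Cache (LRU->MRU): [14 28 13]
  14. access 14: HIT. Cache (LRU->MRU): [28 13 14]
  15. access 8: MISS, evict 28. Cache (LRU->MRU): [13 14 8]
  16. access 28: MISS, evict 13. Cache (LRU->MRU): [14 8 28]
  17. access 14: HIT. Cache (LRU->MRU): [8 28 14]
  18. access 8: HIT. Cache (LRU->MRU): [28 14 8]
  19. access 8: HIT. Cache (LRU->MRU): [28 14 8]
  20. access 14: HIT. Cache (LRU->MRU): [28 8 14]
  21. access 13: MISS, evict 28. Cache (LRU->MRU): [8 14 13]
  22. access 14: HIT. Cache (LRU->MRU): [8 13 14]
  23. access 28: MISS, evict 8. Cache (LRU->MRU): [13 14 28]
  24. access 13: HIT. Cache (LRU->MRU): [14 28 13]
  25. access 28: HIT. Cache (LRU->MRU): [14 13 28]
  26. access 13: HIT. Cache (LRU->MRU): [14 28 13]
  27. access 14: HIT. Cache (LRU->MRU): [28 13 14]
Total: 20 hits, 7 misses, 4 evictions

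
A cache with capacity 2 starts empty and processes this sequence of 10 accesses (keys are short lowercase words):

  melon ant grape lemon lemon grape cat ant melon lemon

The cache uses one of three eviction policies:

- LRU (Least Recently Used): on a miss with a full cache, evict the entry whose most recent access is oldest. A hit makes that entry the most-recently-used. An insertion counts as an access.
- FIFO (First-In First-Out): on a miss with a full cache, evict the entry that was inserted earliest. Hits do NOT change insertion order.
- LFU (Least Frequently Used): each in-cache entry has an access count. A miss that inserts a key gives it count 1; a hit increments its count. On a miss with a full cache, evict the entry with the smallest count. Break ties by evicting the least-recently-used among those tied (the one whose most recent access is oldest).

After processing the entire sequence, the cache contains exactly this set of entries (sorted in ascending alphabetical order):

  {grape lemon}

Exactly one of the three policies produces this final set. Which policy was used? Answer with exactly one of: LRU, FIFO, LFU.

Answer: LFU

Derivation:
Simulating under each policy and comparing final sets:
  LRU: final set = {lemon melon} -> differs
  FIFO: final set = {lemon melon} -> differs
  LFU: final set = {grape lemon} -> MATCHES target
Only LFU produces the target set.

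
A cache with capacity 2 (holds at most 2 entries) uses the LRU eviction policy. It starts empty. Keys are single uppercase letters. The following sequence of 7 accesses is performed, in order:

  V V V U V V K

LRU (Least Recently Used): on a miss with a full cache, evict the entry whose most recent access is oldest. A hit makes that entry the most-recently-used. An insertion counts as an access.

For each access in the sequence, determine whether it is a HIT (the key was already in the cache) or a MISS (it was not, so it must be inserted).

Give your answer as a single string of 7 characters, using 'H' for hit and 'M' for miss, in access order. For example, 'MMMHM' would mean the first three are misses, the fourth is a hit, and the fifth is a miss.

Answer: MHHMHHM

Derivation:
LRU simulation (capacity=2):
  1. access V: MISS. Cache (LRU->MRU): [V]
  2. access V: HIT. Cache (LRU->MRU): [V]
  3. access V: HIT. Cache (LRU->MRU): [V]
  4. access U: MISS. Cache (LRU->MRU): [V U]
  5. access V: HIT. Cache (LRU->MRU): [U V]
  6. access V: HIT. Cache (LRU->MRU): [U V]
  7. access K: MISS, evict U. Cache (LRU->MRU): [V K]
Total: 4 hits, 3 misses, 1 evictions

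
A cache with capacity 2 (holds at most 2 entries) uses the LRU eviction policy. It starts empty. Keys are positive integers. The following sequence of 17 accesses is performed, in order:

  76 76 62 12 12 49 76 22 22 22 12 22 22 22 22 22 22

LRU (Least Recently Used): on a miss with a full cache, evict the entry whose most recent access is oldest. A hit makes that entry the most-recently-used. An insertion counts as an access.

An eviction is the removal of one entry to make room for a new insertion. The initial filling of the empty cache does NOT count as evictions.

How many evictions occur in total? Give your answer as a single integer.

Answer: 5

Derivation:
LRU simulation (capacity=2):
  1. access 76: MISS. Cache (LRU->MRU): [76]
  2. access 76: HIT. Cache (LRU->MRU): [76]
  3. access 62: MISS. Cache (LRU->MRU): [76 62]
  4. access 12: MISS, evict 76. Cache (LRU->MRU): [62 12]
  5. access 12: HIT. Cache (LRU->MRU): [62 12]
  6. access 49: MISS, evict 62. Cache (LRU->MRU): [12 49]
  7. access 76: MISS, evict 12. Cache (LRU->MRU): [49 76]
  8. access 22: MISS, evict 49. Cache (LRU->MRU): [76 22]
  9. access 22: HIT. Cache (LRU->MRU): [76 22]
  10. access 22: HIT. Cache (LRU->MRU): [76 22]
  11. access 12: MISS, evict 76. Cache (LRU->MRU): [22 12]
  12. access 22: HIT. Cache (LRU->MRU): [12 22]
  13. access 22: HIT. Cache (LRU->MRU): [12 22]
  14. access 22: HIT. Cache (LRU->MRU): [12 22]
  15. access 22: HIT. Cache (LRU->MRU): [12 22]
  16. access 22: HIT. Cache (LRU->MRU): [12 22]
  17. access 22: HIT. Cache (LRU->MRU): [12 22]
Total: 10 hits, 7 misses, 5 evictions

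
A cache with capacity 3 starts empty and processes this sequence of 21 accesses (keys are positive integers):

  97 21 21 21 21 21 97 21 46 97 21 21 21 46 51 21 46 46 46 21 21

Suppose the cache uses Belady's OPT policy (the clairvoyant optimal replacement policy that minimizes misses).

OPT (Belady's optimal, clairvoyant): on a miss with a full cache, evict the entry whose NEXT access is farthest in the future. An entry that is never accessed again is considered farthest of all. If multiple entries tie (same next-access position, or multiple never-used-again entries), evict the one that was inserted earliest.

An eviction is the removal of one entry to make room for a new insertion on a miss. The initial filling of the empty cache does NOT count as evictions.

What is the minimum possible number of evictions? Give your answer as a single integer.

OPT (Belady) simulation (capacity=3):
  1. access 97: MISS. Cache: [97]
  2. access 21: MISS. Cache: [97 21]
  3. access 21: HIT. Next use of 21: step 4. Cache: [97 21]
  4. access 21: HIT. Next use of 21: step 5. Cache: [97 21]
  5. access 21: HIT. Next use of 21: step 6. Cache: [97 21]
  6. access 21: HIT. Next use of 21: step 8. Cache: [97 21]
  7. access 97: HIT. Next use of 97: step 10. Cache: [97 21]
  8. access 21: HIT. Next use of 21: step 11. Cache: [97 21]
  9. access 46: MISS. Cache: [97 21 46]
  10. access 97: HIT. Next use of 97: never. Cache: [97 21 46]
  11. access 21: HIT. Next use of 21: step 12. Cache: [97 21 46]
  12. access 21: HIT. Next use of 21: step 13. Cache: [97 21 46]
  13. access 21: HIT. Next use of 21: step 16. Cache: [97 21 46]
  14. access 46: HIT. Next use of 46: step 17. Cache: [97 21 46]
  15. access 51: MISS, evict 97 (next use: never). Cache: [21 46 51]
  16. access 21: HIT. Next use of 21: step 20. Cache: [21 46 51]
  17. access 46: HIT. Next use of 46: step 18. Cache: [21 46 51]
  18. access 46: HIT. Next use of 46: step 19. Cache: [21 46 51]
  19. access 46: HIT. Next use of 46: never. Cache: [21 46 51]
  20. access 21: HIT. Next use of 21: step 21. Cache: [21 46 51]
  21. access 21: HIT. Next use of 21: never. Cache: [21 46 51]
Total: 17 hits, 4 misses, 1 evictions

Answer: 1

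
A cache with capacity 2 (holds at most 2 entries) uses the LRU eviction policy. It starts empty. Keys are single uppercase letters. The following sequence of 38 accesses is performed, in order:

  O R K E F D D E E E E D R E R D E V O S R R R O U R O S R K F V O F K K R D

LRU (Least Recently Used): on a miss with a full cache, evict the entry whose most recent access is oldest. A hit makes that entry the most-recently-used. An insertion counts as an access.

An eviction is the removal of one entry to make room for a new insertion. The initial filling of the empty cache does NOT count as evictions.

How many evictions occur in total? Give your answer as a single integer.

LRU simulation (capacity=2):
  1. access O: MISS. Cache (LRU->MRU): [O]
  2. access R: MISS. Cache (LRU->MRU): [O R]
  3. access K: MISS, evict O. Cache (LRU->MRU): [R K]
  4. access E: MISS, evict R. Cache (LRU->MRU): [K E]
  5. access F: MISS, evict K. Cache (LRU->MRU): [E F]
  6. access D: MISS, evict E. Cache (LRU->MRU): [F D]
  7. access D: HIT. Cache (LRU->MRU): [F D]
  8. access E: MISS, evict F. Cache (LRU->MRU): [D E]
  9. access E: HIT. Cache (LRU->MRU): [D E]
  10. access E: HIT. Cache (LRU->MRU): [D E]
  11. access E: HIT. Cache (LRU->MRU): [D E]
  12. access D: HIT. Cache (LRU->MRU): [E D]
  13. access R: MISS, evict E. Cache (LRU->MRU): [D R]
  14. access E: MISS, evict D. Cache (LRU->MRU): [R E]
  15. access R: HIT. Cache (LRU->MRU): [E R]
  16. access D: MISS, evict E. Cache (LRU->MRU): [R D]
  17. access E: MISS, evict R. Cache (LRU->MRU): [D E]
  18. access V: MISS, evict D. Cache (LRU->MRU): [E V]
  19. access O: MISS, evict E. Cache (LRU->MRU): [V O]
  20. access S: MISS, evict V. Cache (LRU->MRU): [O S]
  21. access R: MISS, evict O. Cache (LRU->MRU): [S R]
  22. access R: HIT. Cache (LRU->MRU): [S R]
  23. access R: HIT. Cache (LRU->MRU): [S R]
  24. access O: MISS, evict S. Cache (LRU->MRU): [R O]
  25. access U: MISS, evict R. Cache (LRU->MRU): [O U]
  26. access R: MISS, evict O. Cache (LRU->MRU): [U R]
  27. access O: MISS, evict U. Cache (LRU->MRU): [R O]
  28. access S: MISS, evict R. Cache (LRU->MRU): [O S]
  29. access R: MISS, evict O. Cache (LRU->MRU): [S R]
  30. access K: MISS, evict S. Cache (LRU->MRU): [R K]
  31. access F: MISS, evict R. Cache (LRU->MRU): [K F]
  32. access V: MISS, evict K. Cache (LRU->MRU): [F V]
  33. access O: MISS, evict F. Cache (LRU->MRU): [V O]
  34. access F: MISS, evict V. Cache (LRU->MRU): [O F]
  35. access K: MISS, evict O. Cache (LRU->MRU): [F K]
  36. access K: HIT. Cache (LRU->MRU): [F K]
  37. access R: MISS, evict F. Cache (LRU->MRU): [K R]
  38. access D: MISS, evict K. Cache (LRU->MRU): [R D]
Total: 9 hits, 29 misses, 27 evictions

Answer: 27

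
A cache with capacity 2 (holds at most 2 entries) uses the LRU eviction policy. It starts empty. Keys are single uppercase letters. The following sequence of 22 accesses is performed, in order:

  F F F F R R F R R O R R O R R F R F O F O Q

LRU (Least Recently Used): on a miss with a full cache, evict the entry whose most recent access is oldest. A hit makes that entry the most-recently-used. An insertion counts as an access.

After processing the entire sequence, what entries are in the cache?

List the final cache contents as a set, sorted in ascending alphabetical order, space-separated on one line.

Answer: O Q

Derivation:
LRU simulation (capacity=2):
  1. access F: MISS. Cache (LRU->MRU): [F]
  2. access F: HIT. Cache (LRU->MRU): [F]
  3. access F: HIT. Cache (LRU->MRU): [F]
  4. access F: HIT. Cache (LRU->MRU): [F]
  5. access R: MISS. Cache (LRU->MRU): [F R]
  6. access R: HIT. Cache (LRU->MRU): [F R]
  7. access F: HIT. Cache (LRU->MRU): [R F]
  8. access R: HIT. Cache (LRU->MRU): [F R]
  9. access R: HIT. Cache (LRU->MRU): [F R]
  10. access O: MISS, evict F. Cache (LRU->MRU): [R O]
  11. access R: HIT. Cache (LRU->MRU): [O R]
  12. access R: HIT. Cache (LRU->MRU): [O R]
  13. access O: HIT. Cache (LRU->MRU): [R O]
  14. access R: HIT. Cache (LRU->MRU): [O R]
  15. access R: HIT. Cache (LRU->MRU): [O R]
  16. access F: MISS, evict O. Cache (LRU->MRU): [R F]
  17. access R: HIT. Cache (LRU->MRU): [F R]
  18. access F: HIT. Cache (LRU->MRU): [R F]
  19. access O: MISS, evict R. Cache (LRU->MRU): [F O]
  20. access F: HIT. Cache (LRU->MRU): [O F]
  21. access O: HIT. Cache (LRU->MRU): [F O]
  22. access Q: MISS, evict F. Cache (LRU->MRU): [O Q]
Total: 16 hits, 6 misses, 4 evictions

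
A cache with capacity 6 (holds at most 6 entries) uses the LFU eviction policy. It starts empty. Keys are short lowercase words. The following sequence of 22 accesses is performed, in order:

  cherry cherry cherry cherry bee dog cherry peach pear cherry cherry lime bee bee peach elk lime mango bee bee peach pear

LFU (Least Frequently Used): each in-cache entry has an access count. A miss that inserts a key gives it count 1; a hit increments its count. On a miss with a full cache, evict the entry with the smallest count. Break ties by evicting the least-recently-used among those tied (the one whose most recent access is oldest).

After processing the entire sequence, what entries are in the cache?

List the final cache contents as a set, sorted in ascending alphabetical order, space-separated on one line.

LFU simulation (capacity=6):
  1. access cherry: MISS. Cache: [cherry(c=1)]
  2. access cherry: HIT, count now 2. Cache: [cherry(c=2)]
  3. access cherry: HIT, count now 3. Cache: [cherry(c=3)]
  4. access cherry: HIT, count now 4. Cache: [cherry(c=4)]
  5. access bee: MISS. Cache: [bee(c=1) cherry(c=4)]
  6. access dog: MISS. Cache: [bee(c=1) dog(c=1) cherry(c=4)]
  7. access cherry: HIT, count now 5. Cache: [bee(c=1) dog(c=1) cherry(c=5)]
  8. access peach: MISS. Cache: [bee(c=1) dog(c=1) peach(c=1) cherry(c=5)]
  9. access pear: MISS. Cache: [bee(c=1) dog(c=1) peach(c=1) pear(c=1) cherry(c=5)]
  10. access cherry: HIT, count now 6. Cache: [bee(c=1) dog(c=1) peach(c=1) pear(c=1) cherry(c=6)]
  11. access cherry: HIT, count now 7. Cache: [bee(c=1) dog(c=1) peach(c=1) pear(c=1) cherry(c=7)]
  12. access lime: MISS. Cache: [bee(c=1) dog(c=1) peach(c=1) pear(c=1) lime(c=1) cherry(c=7)]
  13. access bee: HIT, count now 2. Cache: [dog(c=1) peach(c=1) pear(c=1) lime(c=1) bee(c=2) cherry(c=7)]
  14. access bee: HIT, count now 3. Cache: [dog(c=1) peach(c=1) pear(c=1) lime(c=1) bee(c=3) cherry(c=7)]
  15. access peach: HIT, count now 2. Cache: [dog(c=1) pear(c=1) lime(c=1) peach(c=2) bee(c=3) cherry(c=7)]
  16. access elk: MISS, evict dog(c=1). Cache: [pear(c=1) lime(c=1) elk(c=1) peach(c=2) bee(c=3) cherry(c=7)]
  17. access lime: HIT, count now 2. Cache: [pear(c=1) elk(c=1) peach(c=2) lime(c=2) bee(c=3) cherry(c=7)]
  18. access mango: MISS, evict pear(c=1). Cache: [elk(c=1) mango(c=1) peach(c=2) lime(c=2) bee(c=3) cherry(c=7)]
  19. access bee: HIT, count now 4. Cache: [elk(c=1) mango(c=1) peach(c=2) lime(c=2) bee(c=4) cherry(c=7)]
  20. access bee: HIT, count now 5. Cache: [elk(c=1) mango(c=1) peach(c=2) lime(c=2) bee(c=5) cherry(c=7)]
  21. access peach: HIT, count now 3. Cache: [elk(c=1) mango(c=1) lime(c=2) peach(c=3) bee(c=5) cherry(c=7)]
  22. access pear: MISS, evict elk(c=1). Cache: [mango(c=1) pear(c=1) lime(c=2) peach(c=3) bee(c=5) cherry(c=7)]
Total: 13 hits, 9 misses, 3 evictions

Answer: bee cherry lime mango peach pear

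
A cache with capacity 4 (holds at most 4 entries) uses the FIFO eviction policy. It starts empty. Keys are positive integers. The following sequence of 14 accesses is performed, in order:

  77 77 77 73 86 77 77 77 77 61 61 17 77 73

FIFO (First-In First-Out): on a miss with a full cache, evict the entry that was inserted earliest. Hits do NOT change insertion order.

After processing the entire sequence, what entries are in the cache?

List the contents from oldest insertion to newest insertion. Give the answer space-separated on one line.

Answer: 61 17 77 73

Derivation:
FIFO simulation (capacity=4):
  1. access 77: MISS. Cache (old->new): [77]
  2. access 77: HIT. Cache (old->new): [77]
  3. access 77: HIT. Cache (old->new): [77]
  4. access 73: MISS. Cache (old->new): [77 73]
  5. access 86: MISS. Cache (old->new): [77 73 86]
  6. access 77: HIT. Cache (old->new): [77 73 86]
  7. access 77: HIT. Cache (old->new): [77 73 86]
  8. access 77: HIT. Cache (old->new): [77 73 86]
  9. access 77: HIT. Cache (old->new): [77 73 86]
  10. access 61: MISS. Cache (old->new): [77 73 86 61]
  11. access 61: HIT. Cache (old->new): [77 73 86 61]
  12. access 17: MISS, evict 77. Cache (old->new): [73 86 61 17]
  13. access 77: MISS, evict 73. Cache (old->new): [86 61 17 77]
  14. access 73: MISS, evict 86. Cache (old->new): [61 17 77 73]
Total: 7 hits, 7 misses, 3 evictions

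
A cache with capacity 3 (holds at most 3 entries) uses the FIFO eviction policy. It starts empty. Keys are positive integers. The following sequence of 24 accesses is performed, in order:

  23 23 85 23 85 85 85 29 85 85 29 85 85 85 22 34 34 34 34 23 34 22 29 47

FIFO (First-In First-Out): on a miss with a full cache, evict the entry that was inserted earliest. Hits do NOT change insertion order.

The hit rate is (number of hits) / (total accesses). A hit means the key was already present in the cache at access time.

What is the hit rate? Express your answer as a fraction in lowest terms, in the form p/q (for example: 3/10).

FIFO simulation (capacity=3):
  1. access 23: MISS. Cache (old->new): [23]
  2. access 23: HIT. Cache (old->new): [23]
  3. access 85: MISS. Cache (old->new): [23 85]
  4. access 23: HIT. Cache (old->new): [23 85]
  5. access 85: HIT. Cache (old->new): [23 85]
  6. access 85: HIT. Cache (old->new): [23 85]
  7. access 85: HIT. Cache (old->new): [23 85]
  8. access 29: MISS. Cache (old->new): [23 85 29]
  9. access 85: HIT. Cache (old->new): [23 85 29]
  10. access 85: HIT. Cache (old->new): [23 85 29]
  11. access 29: HIT. Cache (old->new): [23 85 29]
  12. access 85: HIT. Cache (old->new): [23 85 29]
  13. access 85: HIT. Cache (old->new): [23 85 29]
  14. access 85: HIT. Cache (old->new): [23 85 29]
  15. access 22: MISS, evict 23. Cache (old->new): [85 29 22]
  16. access 34: MISS, evict 85. Cache (old->new): [29 22 34]
  17. access 34: HIT. Cache (old->new): [29 22 34]
  18. access 34: HIT. Cache (old->new): [29 22 34]
  19. access 34: HIT. Cache (old->new): [29 22 34]
  20. access 23: MISS, evict 29. Cache (old->new): [22 34 23]
  21. access 34: HIT. Cache (old->new): [22 34 23]
  22. access 22: HIT. Cache (old->new): [22 34 23]
  23. access 29: MISS, evict 22. Cache (old->new): [34 23 29]
  24. access 47: MISS, evict 34. Cache (old->new): [23 29 47]
Total: 16 hits, 8 misses, 5 evictions

Hit rate = 16/24 = 2/3

Answer: 2/3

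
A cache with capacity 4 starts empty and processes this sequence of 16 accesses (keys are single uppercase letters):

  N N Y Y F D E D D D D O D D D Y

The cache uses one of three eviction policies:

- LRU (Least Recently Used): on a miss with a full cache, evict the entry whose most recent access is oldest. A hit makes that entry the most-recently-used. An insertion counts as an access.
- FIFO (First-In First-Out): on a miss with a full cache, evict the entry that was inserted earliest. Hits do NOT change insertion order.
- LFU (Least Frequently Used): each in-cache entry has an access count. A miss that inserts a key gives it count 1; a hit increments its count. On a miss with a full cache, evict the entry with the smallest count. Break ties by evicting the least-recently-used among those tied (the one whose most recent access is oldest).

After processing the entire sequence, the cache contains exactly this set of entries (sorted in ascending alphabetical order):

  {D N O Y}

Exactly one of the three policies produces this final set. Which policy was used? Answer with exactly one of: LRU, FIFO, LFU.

Answer: LFU

Derivation:
Simulating under each policy and comparing final sets:
  LRU: final set = {D E O Y} -> differs
  FIFO: final set = {D E O Y} -> differs
  LFU: final set = {D N O Y} -> MATCHES target
Only LFU produces the target set.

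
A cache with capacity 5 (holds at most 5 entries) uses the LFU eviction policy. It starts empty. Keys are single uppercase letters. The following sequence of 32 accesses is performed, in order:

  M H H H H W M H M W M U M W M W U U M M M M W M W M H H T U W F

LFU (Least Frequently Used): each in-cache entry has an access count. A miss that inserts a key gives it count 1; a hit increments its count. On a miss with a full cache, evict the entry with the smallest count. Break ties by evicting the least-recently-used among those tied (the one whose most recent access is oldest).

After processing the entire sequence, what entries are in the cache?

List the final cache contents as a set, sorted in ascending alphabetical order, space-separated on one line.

Answer: F H M U W

Derivation:
LFU simulation (capacity=5):
  1. access M: MISS. Cache: [M(c=1)]
  2. access H: MISS. Cache: [M(c=1) H(c=1)]
  3. access H: HIT, count now 2. Cache: [M(c=1) H(c=2)]
  4. access H: HIT, count now 3. Cache: [M(c=1) H(c=3)]
  5. access H: HIT, count now 4. Cache: [M(c=1) H(c=4)]
  6. access W: MISS. Cache: [M(c=1) W(c=1) H(c=4)]
  7. access M: HIT, count now 2. Cache: [W(c=1) M(c=2) H(c=4)]
  8. access H: HIT, count now 5. Cache: [W(c=1) M(c=2) H(c=5)]
  9. access M: HIT, count now 3. Cache: [W(c=1) M(c=3) H(c=5)]
  10. access W: HIT, count now 2. Cache: [W(c=2) M(c=3) H(c=5)]
  11. access M: HIT, count now 4. Cache: [W(c=2) M(c=4) H(c=5)]
  12. access U: MISS. Cache: [U(c=1) W(c=2) M(c=4) H(c=5)]
  13. access M: HIT, count now 5. Cache: [U(c=1) W(c=2) H(c=5) M(c=5)]
  14. access W: HIT, count now 3. Cache: [U(c=1) W(c=3) H(c=5) M(c=5)]
  15. access M: HIT, count now 6. Cache: [U(c=1) W(c=3) H(c=5) M(c=6)]
  16. access W: HIT, count now 4. Cache: [U(c=1) W(c=4) H(c=5) M(c=6)]
  17. access U: HIT, count now 2. Cache: [U(c=2) W(c=4) H(c=5) M(c=6)]
  18. access U: HIT, count now 3. Cache: [U(c=3) W(c=4) H(c=5) M(c=6)]
  19. access M: HIT, count now 7. Cache: [U(c=3) W(c=4) H(c=5) M(c=7)]
  20. access M: HIT, count now 8. Cache: [U(c=3) W(c=4) H(c=5) M(c=8)]
  21. access M: HIT, count now 9. Cache: [U(c=3) W(c=4) H(c=5) M(c=9)]
  22. access M: HIT, count now 10. Cache: [U(c=3) W(c=4) H(c=5) M(c=10)]
  23. access W: HIT, count now 5. Cache: [U(c=3) H(c=5) W(c=5) M(c=10)]
  24. access M: HIT, count now 11. Cache: [U(c=3) H(c=5) W(c=5) M(c=11)]
  25. access W: HIT, count now 6. Cache: [U(c=3) H(c=5) W(c=6) M(c=11)]
  26. access M: HIT, count now 12. Cache: [U(c=3) H(c=5) W(c=6) M(c=12)]
  27. access H: HIT, count now 6. Cache: [U(c=3) W(c=6) H(c=6) M(c=12)]
  28. access H: HIT, count now 7. Cache: [U(c=3) W(c=6) H(c=7) M(c=12)]
  29. access T: MISS. Cache: [T(c=1) U(c=3) W(c=6) H(c=7) M(c=12)]
  30. access U: HIT, count now 4. Cache: [T(c=1) U(c=4) W(c=6) H(c=7) M(c=12)]
  31. access W: HIT, count now 7. Cache: [T(c=1) U(c=4) H(c=7) W(c=7) M(c=12)]
  32. access F: MISS, evict T(c=1). Cache: [F(c=1) U(c=4) H(c=7) W(c=7) M(c=12)]
Total: 26 hits, 6 misses, 1 evictions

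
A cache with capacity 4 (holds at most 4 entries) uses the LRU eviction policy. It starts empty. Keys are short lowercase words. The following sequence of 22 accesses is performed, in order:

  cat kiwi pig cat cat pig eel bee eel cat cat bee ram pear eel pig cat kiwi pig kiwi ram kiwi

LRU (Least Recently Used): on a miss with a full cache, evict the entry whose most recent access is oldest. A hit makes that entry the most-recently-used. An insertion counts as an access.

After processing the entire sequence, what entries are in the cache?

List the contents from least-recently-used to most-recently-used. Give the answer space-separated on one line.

LRU simulation (capacity=4):
  1. access cat: MISS. Cache (LRU->MRU): [cat]
  2. access kiwi: MISS. Cache (LRU->MRU): [cat kiwi]
  3. access pig: MISS. Cache (LRU->MRU): [cat kiwi pig]
  4. access cat: HIT. Cache (LRU->MRU): [kiwi pig cat]
  5. access cat: HIT. Cache (LRU->MRU): [kiwi pig cat]
  6. access pig: HIT. Cache (LRU->MRU): [kiwi cat pig]
  7. access eel: MISS. Cache (LRU->MRU): [kiwi cat pig eel]
  8. access bee: MISS, evict kiwi. Cache (LRU->MRU): [cat pig eel bee]
  9. access eel: HIT. Cache (LRU->MRU): [cat pig bee eel]
  10. access cat: HIT. Cache (LRU->MRU): [pig bee eel cat]
  11. access cat: HIT. Cache (LRU->MRU): [pig bee eel cat]
  12. access bee: HIT. Cache (LRU->MRU): [pig eel cat bee]
  13. access ram: MISS, evict pig. Cache (LRU->MRU): [eel cat bee ram]
  14. access pear: MISS, evict eel. Cache (LRU->MRU): [cat bee ram pear]
  15. access eel: MISS, evict cat. Cache (LRU->MRU): [bee ram pear eel]
  16. access pig: MISS, evict bee. Cache (LRU->MRU): [ram pear eel pig]
  17. access cat: MISS, evict ram. Cache (LRU->MRU): [pear eel pig cat]
  18. access kiwi: MISS, evict pear. Cache (LRU->MRU): [eel pig cat kiwi]
  19. access pig: HIT. Cache (LRU->MRU): [eel cat kiwi pig]
  20. access kiwi: HIT. Cache (LRU->MRU): [eel cat pig kiwi]
  21. access ram: MISS, evict eel. Cache (LRU->MRU): [cat pig kiwi ram]
  22. access kiwi: HIT. Cache (LRU->MRU): [cat pig ram kiwi]
Total: 10 hits, 12 misses, 8 evictions

Answer: cat pig ram kiwi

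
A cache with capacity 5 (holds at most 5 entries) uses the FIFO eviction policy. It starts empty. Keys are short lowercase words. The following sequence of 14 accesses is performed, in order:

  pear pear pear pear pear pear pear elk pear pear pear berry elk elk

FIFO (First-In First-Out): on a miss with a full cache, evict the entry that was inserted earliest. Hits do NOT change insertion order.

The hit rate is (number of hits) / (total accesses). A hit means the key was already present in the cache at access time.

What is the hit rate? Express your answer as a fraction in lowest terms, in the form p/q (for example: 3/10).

Answer: 11/14

Derivation:
FIFO simulation (capacity=5):
  1. access pear: MISS. Cache (old->new): [pear]
  2. access pear: HIT. Cache (old->new): [pear]
  3. access pear: HIT. Cache (old->new): [pear]
  4. access pear: HIT. Cache (old->new): [pear]
  5. access pear: HIT. Cache (old->new): [pear]
  6. access pear: HIT. Cache (old->new): [pear]
  7. access pear: HIT. Cache (old->new): [pear]
  8. access elk: MISS. Cache (old->new): [pear elk]
  9. access pear: HIT. Cache (old->new): [pear elk]
  10. access pear: HIT. Cache (old->new): [pear elk]
  11. access pear: HIT. Cache (old->new): [pear elk]
  12. access berry: MISS. Cache (old->new): [pear elk berry]
  13. access elk: HIT. Cache (old->new): [pear elk berry]
  14. access elk: HIT. Cache (old->new): [pear elk berry]
Total: 11 hits, 3 misses, 0 evictions

Hit rate = 11/14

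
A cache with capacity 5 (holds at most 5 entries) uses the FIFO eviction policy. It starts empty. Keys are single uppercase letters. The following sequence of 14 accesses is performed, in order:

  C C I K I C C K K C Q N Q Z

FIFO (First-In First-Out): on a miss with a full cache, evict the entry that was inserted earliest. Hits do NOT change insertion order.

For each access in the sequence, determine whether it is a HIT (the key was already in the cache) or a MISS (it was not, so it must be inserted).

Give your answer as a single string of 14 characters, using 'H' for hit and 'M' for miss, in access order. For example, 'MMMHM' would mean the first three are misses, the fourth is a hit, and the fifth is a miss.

Answer: MHMMHHHHHHMMHM

Derivation:
FIFO simulation (capacity=5):
  1. access C: MISS. Cache (old->new): [C]
  2. access C: HIT. Cache (old->new): [C]
  3. access I: MISS. Cache (old->new): [C I]
  4. access K: MISS. Cache (old->new): [C I K]
  5. access I: HIT. Cache (old->new): [C I K]
  6. access C: HIT. Cache (old->new): [C I K]
  7. access C: HIT. Cache (old->new): [C I K]
  8. access K: HIT. Cache (old->new): [C I K]
  9. access K: HIT. Cache (old->new): [C I K]
  10. access C: HIT. Cache (old->new): [C I K]
  11. access Q: MISS. Cache (old->new): [C I K Q]
  12. access N: MISS. Cache (old->new): [C I K Q N]
  13. access Q: HIT. Cache (old->new): [C I K Q N]
  14. access Z: MISS, evict C. Cache (old->new): [I K Q N Z]
Total: 8 hits, 6 misses, 1 evictions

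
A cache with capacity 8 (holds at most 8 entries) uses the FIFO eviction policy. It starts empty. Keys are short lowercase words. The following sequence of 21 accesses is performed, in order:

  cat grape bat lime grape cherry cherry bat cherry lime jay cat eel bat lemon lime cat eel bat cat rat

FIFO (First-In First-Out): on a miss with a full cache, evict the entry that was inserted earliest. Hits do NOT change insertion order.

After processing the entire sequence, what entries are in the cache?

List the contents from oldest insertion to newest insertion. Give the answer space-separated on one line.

FIFO simulation (capacity=8):
  1. access cat: MISS. Cache (old->new): [cat]
  2. access grape: MISS. Cache (old->new): [cat grape]
  3. access bat: MISS. Cache (old->new): [cat grape bat]
  4. access lime: MISS. Cache (old->new): [cat grape bat lime]
  5. access grape: HIT. Cache (old->new): [cat grape bat lime]
  6. access cherry: MISS. Cache (old->new): [cat grape bat lime cherry]
  7. access cherry: HIT. Cache (old->new): [cat grape bat lime cherry]
  8. access bat: HIT. Cache (old->new): [cat grape bat lime cherry]
  9. access cherry: HIT. Cache (old->new): [cat grape bat lime cherry]
  10. access lime: HIT. Cache (old->new): [cat grape bat lime cherry]
  11. access jay: MISS. Cache (old->new): [cat grape bat lime cherry jay]
  12. access cat: HIT. Cache (old->new): [cat grape bat lime cherry jay]
  13. access eel: MISS. Cache (old->new): [cat grape bat lime cherry jay eel]
  14. access bat: HIT. Cache (old->new): [cat grape bat lime cherry jay eel]
  15. access lemon: MISS. Cache (old->new): [cat grape bat lime cherry jay eel lemon]
  16. access lime: HIT. Cache (old->new): [cat grape bat lime cherry jay eel lemon]
  17. access cat: HIT. Cache (old->new): [cat grape bat lime cherry jay eel lemon]
  18. access eel: HIT. Cache (old->new): [cat grape bat lime cherry jay eel lemon]
  19. access bat: HIT. Cache (old->new): [cat grape bat lime cherry jay eel lemon]
  20. access cat: HIT. Cache (old->new): [cat grape bat lime cherry jay eel lemon]
  21. access rat: MISS, evict cat. Cache (old->new): [grape bat lime cherry jay eel lemon rat]
Total: 12 hits, 9 misses, 1 evictions

Answer: grape bat lime cherry jay eel lemon rat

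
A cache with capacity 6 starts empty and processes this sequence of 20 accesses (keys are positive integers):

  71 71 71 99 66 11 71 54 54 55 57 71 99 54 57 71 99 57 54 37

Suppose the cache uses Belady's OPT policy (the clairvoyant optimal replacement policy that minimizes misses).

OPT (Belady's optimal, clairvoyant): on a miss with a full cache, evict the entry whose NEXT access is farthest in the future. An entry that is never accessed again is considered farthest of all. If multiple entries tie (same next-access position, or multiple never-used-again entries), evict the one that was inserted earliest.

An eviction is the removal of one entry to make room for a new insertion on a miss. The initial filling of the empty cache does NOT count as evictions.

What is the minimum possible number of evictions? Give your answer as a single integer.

Answer: 2

Derivation:
OPT (Belady) simulation (capacity=6):
  1. access 71: MISS. Cache: [71]
  2. access 71: HIT. Next use of 71: step 3. Cache: [71]
  3. access 71: HIT. Next use of 71: step 7. Cache: [71]
  4. access 99: MISS. Cache: [71 99]
  5. access 66: MISS. Cache: [71 99 66]
  6. access 11: MISS. Cache: [71 99 66 11]
  7. access 71: HIT. Next use of 71: step 12. Cache: [71 99 66 11]
  8. access 54: MISS. Cache: [71 99 66 11 54]
  9. access 54: HIT. Next use of 54: step 14. Cache: [71 99 66 11 54]
  10. access 55: MISS. Cache: [71 99 66 11 54 55]
  11. access 57: MISS, evict 66 (next use: never). Cache: [71 99 11 54 55 57]
  12. access 71: HIT. Next use of 71: step 16. Cache: [71 99 11 54 55 57]
  13. access 99: HIT. Next use of 99: step 17. Cache: [71 99 11 54 55 57]
  14. access 54: HIT. Next use of 54: step 19. Cache: [71 99 11 54 55 57]
  15. access 57: HIT. Next use of 57: step 18. Cache: [71 99 11 54 55 57]
  16. access 71: HIT. Next use of 71: never. Cache: [71 99 11 54 55 57]
  17. access 99: HIT. Next use of 99: never. Cache: [71 99 11 54 55 57]
  18. access 57: HIT. Next use of 57: never. Cache: [71 99 11 54 55 57]
  19. access 54: HIT. Next use of 54: never. Cache: [71 99 11 54 55 57]
  20. access 37: MISS, evict 71 (next use: never). Cache: [99 11 54 55 57 37]
Total: 12 hits, 8 misses, 2 evictions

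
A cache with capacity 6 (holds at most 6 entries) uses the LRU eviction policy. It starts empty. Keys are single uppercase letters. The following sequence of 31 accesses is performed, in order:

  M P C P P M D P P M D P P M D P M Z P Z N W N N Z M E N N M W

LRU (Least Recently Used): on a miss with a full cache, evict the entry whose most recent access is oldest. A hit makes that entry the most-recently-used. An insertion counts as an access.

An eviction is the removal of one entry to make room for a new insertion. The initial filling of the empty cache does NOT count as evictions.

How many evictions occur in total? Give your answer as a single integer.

LRU simulation (capacity=6):
  1. access M: MISS. Cache (LRU->MRU): [M]
  2. access P: MISS. Cache (LRU->MRU): [M P]
  3. access C: MISS. Cache (LRU->MRU): [M P C]
  4. access P: HIT. Cache (LRU->MRU): [M C P]
  5. access P: HIT. Cache (LRU->MRU): [M C P]
  6. access M: HIT. Cache (LRU->MRU): [C P M]
  7. access D: MISS. Cache (LRU->MRU): [C P M D]
  8. access P: HIT. Cache (LRU->MRU): [C M D P]
  9. access P: HIT. Cache (LRU->MRU): [C M D P]
  10. access M: HIT. Cache (LRU->MRU): [C D P M]
  11. access D: HIT. Cache (LRU->MRU): [C P M D]
  12. access P: HIT. Cache (LRU->MRU): [C M D P]
  13. access P: HIT. Cache (LRU->MRU): [C M D P]
  14. access M: HIT. Cache (LRU->MRU): [C D P M]
  15. access D: HIT. Cache (LRU->MRU): [C P M D]
  16. access P: HIT. Cache (LRU->MRU): [C M D P]
  17. access M: HIT. Cache (LRU->MRU): [C D P M]
  18. access Z: MISS. Cache (LRU->MRU): [C D P M Z]
  19. access P: HIT. Cache (LRU->MRU): [C D M Z P]
  20. access Z: HIT. Cache (LRU->MRU): [C D M P Z]
  21. access N: MISS. Cache (LRU->MRU): [C D M P Z N]
  22. access W: MISS, evict C. Cache (LRU->MRU): [D M P Z N W]
  23. access N: HIT. Cache (LRU->MRU): [D M P Z W N]
  24. access N: HIT. Cache (LRU->MRU): [D M P Z W N]
  25. access Z: HIT. Cache (LRU->MRU): [D M P W N Z]
  26. access M: HIT. Cache (LRU->MRU): [D P W N Z M]
  27. access E: MISS, evict D. Cache (LRU->MRU): [P W N Z M E]
  28. access N: HIT. Cache (LRU->MRU): [P W Z M E N]
  29. access N: HIT. Cache (LRU->MRU): [P W Z M E N]
  30. access M: HIT. Cache (LRU->MRU): [P W Z E N M]
  31. access W: HIT. Cache (LRU->MRU): [P Z E N M W]
Total: 23 hits, 8 misses, 2 evictions

Answer: 2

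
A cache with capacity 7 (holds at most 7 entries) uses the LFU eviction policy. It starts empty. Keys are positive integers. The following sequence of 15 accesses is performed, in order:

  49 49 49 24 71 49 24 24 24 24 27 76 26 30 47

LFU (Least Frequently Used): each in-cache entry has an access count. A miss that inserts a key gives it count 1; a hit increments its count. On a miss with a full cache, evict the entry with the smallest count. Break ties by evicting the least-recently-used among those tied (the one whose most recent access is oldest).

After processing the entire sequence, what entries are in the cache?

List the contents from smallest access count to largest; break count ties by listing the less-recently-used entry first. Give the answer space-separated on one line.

LFU simulation (capacity=7):
  1. access 49: MISS. Cache: [49(c=1)]
  2. access 49: HIT, count now 2. Cache: [49(c=2)]
  3. access 49: HIT, count now 3. Cache: [49(c=3)]
  4. access 24: MISS. Cache: [24(c=1) 49(c=3)]
  5. access 71: MISS. Cache: [24(c=1) 71(c=1) 49(c=3)]
  6. access 49: HIT, count now 4. Cache: [24(c=1) 71(c=1) 49(c=4)]
  7. access 24: HIT, count now 2. Cache: [71(c=1) 24(c=2) 49(c=4)]
  8. access 24: HIT, count now 3. Cache: [71(c=1) 24(c=3) 49(c=4)]
  9. access 24: HIT, count now 4. Cache: [71(c=1) 49(c=4) 24(c=4)]
  10. access 24: HIT, count now 5. Cache: [71(c=1) 49(c=4) 24(c=5)]
  11. access 27: MISS. Cache: [71(c=1) 27(c=1) 49(c=4) 24(c=5)]
  12. access 76: MISS. Cache: [71(c=1) 27(c=1) 76(c=1) 49(c=4) 24(c=5)]
  13. access 26: MISS. Cache: [71(c=1) 27(c=1) 76(c=1) 26(c=1) 49(c=4) 24(c=5)]
  14. access 30: MISS. Cache: [71(c=1) 27(c=1) 76(c=1) 26(c=1) 30(c=1) 49(c=4) 24(c=5)]
  15. access 47: MISS, evict 71(c=1). Cache: [27(c=1) 76(c=1) 26(c=1) 30(c=1) 47(c=1) 49(c=4) 24(c=5)]
Total: 7 hits, 8 misses, 1 evictions

Answer: 27 76 26 30 47 49 24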